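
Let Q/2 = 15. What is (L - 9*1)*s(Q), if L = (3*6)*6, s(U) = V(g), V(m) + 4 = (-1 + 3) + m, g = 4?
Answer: 198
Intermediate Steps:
Q = 30 (Q = 2*15 = 30)
V(m) = -2 + m (V(m) = -4 + ((-1 + 3) + m) = -4 + (2 + m) = -2 + m)
s(U) = 2 (s(U) = -2 + 4 = 2)
L = 108 (L = 18*6 = 108)
(L - 9*1)*s(Q) = (108 - 9*1)*2 = (108 - 9)*2 = 99*2 = 198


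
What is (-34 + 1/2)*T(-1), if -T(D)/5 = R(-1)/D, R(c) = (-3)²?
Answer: -3015/2 ≈ -1507.5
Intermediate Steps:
R(c) = 9
T(D) = -45/D
(-34 + 1/2)*T(-1) = (-34 + 1/2)*(-45/(-1)) = (-34 + ½)*(-45*(-1)) = -67/2*45 = -3015/2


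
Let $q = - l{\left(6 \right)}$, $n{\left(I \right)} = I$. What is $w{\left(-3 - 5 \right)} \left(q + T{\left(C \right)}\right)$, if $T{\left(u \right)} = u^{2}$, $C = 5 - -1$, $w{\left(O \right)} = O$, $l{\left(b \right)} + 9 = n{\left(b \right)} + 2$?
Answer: $-296$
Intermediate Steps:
$l{\left(b \right)} = -7 + b$ ($l{\left(b \right)} = -9 + \left(b + 2\right) = -9 + \left(2 + b\right) = -7 + b$)
$C = 6$ ($C = 5 + 1 = 6$)
$q = 1$ ($q = - (-7 + 6) = \left(-1\right) \left(-1\right) = 1$)
$w{\left(-3 - 5 \right)} \left(q + T{\left(C \right)}\right) = \left(-3 - 5\right) \left(1 + 6^{2}\right) = \left(-3 - 5\right) \left(1 + 36\right) = \left(-8\right) 37 = -296$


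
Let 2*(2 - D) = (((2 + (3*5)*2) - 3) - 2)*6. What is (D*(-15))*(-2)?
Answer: -2370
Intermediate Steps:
D = -79 (D = 2 - (((2 + (3*5)*2) - 3) - 2)*6/2 = 2 - (((2 + 15*2) - 3) - 2)*6/2 = 2 - (((2 + 30) - 3) - 2)*6/2 = 2 - ((32 - 3) - 2)*6/2 = 2 - (29 - 2)*6/2 = 2 - 27*6/2 = 2 - ½*162 = 2 - 81 = -79)
(D*(-15))*(-2) = -79*(-15)*(-2) = 1185*(-2) = -2370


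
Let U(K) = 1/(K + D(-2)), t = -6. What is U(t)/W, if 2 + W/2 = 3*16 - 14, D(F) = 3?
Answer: -1/192 ≈ -0.0052083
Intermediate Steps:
U(K) = 1/(3 + K) (U(K) = 1/(K + 3) = 1/(3 + K))
W = 64 (W = -4 + 2*(3*16 - 14) = -4 + 2*(48 - 14) = -4 + 2*34 = -4 + 68 = 64)
U(t)/W = 1/((3 - 6)*64) = (1/64)/(-3) = -1/3*1/64 = -1/192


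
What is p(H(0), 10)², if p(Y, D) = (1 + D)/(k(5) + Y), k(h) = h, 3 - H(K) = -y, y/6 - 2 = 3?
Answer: 121/1444 ≈ 0.083795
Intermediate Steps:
y = 30 (y = 12 + 6*3 = 12 + 18 = 30)
H(K) = 33 (H(K) = 3 - (-1)*30 = 3 - 1*(-30) = 3 + 30 = 33)
p(Y, D) = (1 + D)/(5 + Y)
p(H(0), 10)² = ((1 + 10)/(5 + 33))² = (11/38)² = 121/1444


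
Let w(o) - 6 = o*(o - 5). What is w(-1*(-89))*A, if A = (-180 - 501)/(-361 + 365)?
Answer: -2547621/2 ≈ -1.2738e+6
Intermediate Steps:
A = -681/4 ≈ -170.25
w(o) = 6 + o*(-5 + o) (w(o) = 6 + o*(o - 5) = 6 + o*(-5 + o))
w(-1*(-89))*A = (6 + (-1*(-89))² - (-5)*(-89))*(-681/4) = (6 + 89² - 5*89)*(-681/4) = (6 + 7921 - 445)*(-681/4) = 7482*(-681/4) = -2547621/2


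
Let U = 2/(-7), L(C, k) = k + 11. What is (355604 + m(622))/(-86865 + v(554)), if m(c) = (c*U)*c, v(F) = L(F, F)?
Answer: -85773/30205 ≈ -2.8397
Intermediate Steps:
L(C, k) = 11 + k
v(F) = 11 + F
U = -2/7 (U = 2*(-1/7) = -2/7 ≈ -0.28571)
m(c) = -2*c**2/7 (m(c) = (c*(-2/7))*c = (-2*c/7)*c = -2*c**2/7)
(355604 + m(622))/(-86865 + v(554)) = (355604 - 2/7*622**2)/(-86865 + (11 + 554)) = (355604 - 2/7*386884)/(-86865 + 565) = (355604 - 773768/7)/(-86300) = (1715460/7)*(-1/86300) = -85773/30205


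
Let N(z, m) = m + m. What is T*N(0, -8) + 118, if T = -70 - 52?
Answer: 2070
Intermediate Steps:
N(z, m) = 2*m
T = -122
T*N(0, -8) + 118 = -244*(-8) + 118 = -122*(-16) + 118 = 1952 + 118 = 2070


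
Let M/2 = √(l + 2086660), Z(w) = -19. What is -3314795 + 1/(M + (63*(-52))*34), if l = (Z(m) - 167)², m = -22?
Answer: -5137066438819103/1549738804 - √530314/3099477608 ≈ -3.3148e+6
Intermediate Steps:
l = 34596 (l = (-19 - 167)² = (-186)² = 34596)
M = 4*√530314 (M = 2*√(34596 + 2086660) = 2*√2121256 = 2*(2*√530314) = 4*√530314 ≈ 2912.9)
-3314795 + 1/(M + (63*(-52))*34) = -3314795 + 1/(4*√530314 + (63*(-52))*34) = -3314795 + 1/(4*√530314 - 3276*34) = -3314795 + 1/(4*√530314 - 111384) = -3314795 + 1/(-111384 + 4*√530314)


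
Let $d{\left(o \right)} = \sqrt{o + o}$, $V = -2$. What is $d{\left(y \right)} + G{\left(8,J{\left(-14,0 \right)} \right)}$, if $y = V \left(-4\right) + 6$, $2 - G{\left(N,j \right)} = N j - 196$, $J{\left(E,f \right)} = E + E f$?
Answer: $310 + 2 \sqrt{7} \approx 315.29$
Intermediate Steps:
$G{\left(N,j \right)} = 198 - N j$ ($G{\left(N,j \right)} = 2 - \left(N j - 196\right) = 2 - \left(-196 + N j\right) = 198 - N j$)
$y = 14$ ($y = \left(-2\right) \left(-4\right) + 6 = 8 + 6 = 14$)
$d{\left(o \right)} = \sqrt{2} \sqrt{o}$ ($d{\left(o \right)} = \sqrt{2 o} = \sqrt{2} \sqrt{o}$)
$d{\left(y \right)} + G{\left(8,J{\left(-14,0 \right)} \right)} = \sqrt{2} \sqrt{14} + \left(198 - 8 \left(- 14 \left(1 + 0\right)\right)\right) = 2 \sqrt{7} + \left(198 - 8 \left(\left(-14\right) 1\right)\right) = 2 \sqrt{7} + \left(198 - 8 \left(-14\right)\right) = 2 \sqrt{7} + \left(198 + 112\right) = 2 \sqrt{7} + 310 = 310 + 2 \sqrt{7}$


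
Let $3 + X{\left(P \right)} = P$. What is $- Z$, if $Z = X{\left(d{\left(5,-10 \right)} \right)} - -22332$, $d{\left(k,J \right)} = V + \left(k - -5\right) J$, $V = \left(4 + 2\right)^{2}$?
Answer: $-22265$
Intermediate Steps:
$V = 36$ ($V = 6^{2} = 36$)
$d{\left(k,J \right)} = 36 + J \left(5 + k\right)$ ($d{\left(k,J \right)} = 36 + \left(k - -5\right) J = 36 + \left(k + 5\right) J = 36 + \left(5 + k\right) J = 36 + J \left(5 + k\right)$)
$X{\left(P \right)} = -3 + P$
$Z = 22265$ ($Z = \left(-3 + \left(36 + 5 \left(-10\right) - 50\right)\right) - -22332 = \left(-3 - 64\right) + 22332 = -67 + 22332 = 22265$)
$- Z = \left(-1\right) 22265 = -22265$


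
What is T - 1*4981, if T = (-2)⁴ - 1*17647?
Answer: -22612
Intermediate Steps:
T = -17631 (T = 16 - 17647 = -17631)
T - 1*4981 = -17631 - 1*4981 = -17631 - 4981 = -22612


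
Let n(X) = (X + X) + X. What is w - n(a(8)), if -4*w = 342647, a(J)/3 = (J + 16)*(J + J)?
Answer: -356471/4 ≈ -89118.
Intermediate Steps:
a(J) = 6*J*(16 + J) (a(J) = 3*((J + 16)*(J + J)) = 3*((16 + J)*(2*J)) = 3*(2*J*(16 + J)) = 6*J*(16 + J))
w = -342647/4 (w = -¼*342647 = -342647/4 ≈ -85662.)
n(X) = 3*X (n(X) = 2*X + X = 3*X)
w - n(a(8)) = -342647/4 - 3*6*8*(16 + 8) = -342647/4 - 3*6*8*24 = -342647/4 - 3*1152 = -342647/4 - 1*3456 = -342647/4 - 3456 = -356471/4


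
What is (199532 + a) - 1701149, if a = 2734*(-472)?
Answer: -2792065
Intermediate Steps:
a = -1290448
(199532 + a) - 1701149 = (199532 - 1290448) - 1701149 = -1090916 - 1701149 = -2792065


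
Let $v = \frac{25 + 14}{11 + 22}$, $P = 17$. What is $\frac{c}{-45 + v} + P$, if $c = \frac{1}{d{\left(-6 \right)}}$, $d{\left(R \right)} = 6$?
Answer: $\frac{49153}{2892} \approx 16.996$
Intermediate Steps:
$v = \frac{13}{11}$ ($v = \frac{39}{33} = 39 \cdot \frac{1}{33} = \frac{13}{11} \approx 1.1818$)
$c = \frac{1}{6} \approx 0.16667$
$\frac{c}{-45 + v} + P = \frac{1}{6 \left(-45 + \frac{13}{11}\right)} + 17 = \frac{1}{6 \left(- \frac{482}{11}\right)} + 17 = \frac{1}{6} \left(- \frac{11}{482}\right) + 17 = - \frac{11}{2892} + 17 = \frac{49153}{2892}$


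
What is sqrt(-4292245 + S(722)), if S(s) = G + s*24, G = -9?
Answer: I*sqrt(4274926) ≈ 2067.6*I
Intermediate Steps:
S(s) = -9 + 24*s (S(s) = -9 + s*24 = -9 + 24*s)
sqrt(-4292245 + S(722)) = sqrt(-4292245 + (-9 + 24*722)) = sqrt(-4292245 + (-9 + 17328)) = sqrt(-4292245 + 17319) = sqrt(-4274926) = I*sqrt(4274926)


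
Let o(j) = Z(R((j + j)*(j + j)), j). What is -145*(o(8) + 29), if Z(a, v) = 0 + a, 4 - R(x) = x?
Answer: 32335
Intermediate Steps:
R(x) = 4 - x
Z(a, v) = a
o(j) = 4 - 4*j² (o(j) = 4 - (j + j)*(j + j) = 4 - 2*j*2*j = 4 - 4*j²)
-145*(o(8) + 29) = -145*((4 - 4*8²) + 29) = -145*((4 - 4*64) + 29) = -145*((4 - 256) + 29) = -145*(-252 + 29) = -145*(-223) = 32335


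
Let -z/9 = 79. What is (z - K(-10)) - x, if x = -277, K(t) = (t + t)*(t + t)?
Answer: -834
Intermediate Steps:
K(t) = 4*t**2 (K(t) = (2*t)*(2*t) = 4*t**2)
z = -711 (z = -9*79 = -711)
(z - K(-10)) - x = (-711 - 4*(-10)**2) - 1*(-277) = (-711 - 4*100) + 277 = (-711 - 1*400) + 277 = (-711 - 400) + 277 = -1111 + 277 = -834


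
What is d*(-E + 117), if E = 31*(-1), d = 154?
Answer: 22792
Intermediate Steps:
E = -31
d*(-E + 117) = 154*(-1*(-31) + 117) = 154*(31 + 117) = 154*148 = 22792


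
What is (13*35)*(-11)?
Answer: -5005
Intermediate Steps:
(13*35)*(-11) = 455*(-11) = -5005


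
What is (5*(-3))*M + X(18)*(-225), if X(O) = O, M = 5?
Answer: -4125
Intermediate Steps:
(5*(-3))*M + X(18)*(-225) = (5*(-3))*5 + 18*(-225) = -15*5 - 4050 = -75 - 4050 = -4125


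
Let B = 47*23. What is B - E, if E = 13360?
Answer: -12279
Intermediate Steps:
B = 1081
B - E = 1081 - 1*13360 = 1081 - 13360 = -12279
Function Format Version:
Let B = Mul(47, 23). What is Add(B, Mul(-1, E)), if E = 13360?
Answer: -12279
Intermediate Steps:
B = 1081
Add(B, Mul(-1, E)) = Add(1081, Mul(-1, 13360)) = Add(1081, -13360) = -12279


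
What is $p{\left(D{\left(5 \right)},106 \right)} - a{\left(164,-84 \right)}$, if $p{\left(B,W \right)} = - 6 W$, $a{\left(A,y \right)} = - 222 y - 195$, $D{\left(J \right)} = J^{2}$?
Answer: $-19089$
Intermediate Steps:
$a{\left(A,y \right)} = -195 - 222 y$
$p{\left(D{\left(5 \right)},106 \right)} - a{\left(164,-84 \right)} = \left(-6\right) 106 - \left(-195 - -18648\right) = -636 - \left(-195 + 18648\right) = -636 - 18453 = -19089$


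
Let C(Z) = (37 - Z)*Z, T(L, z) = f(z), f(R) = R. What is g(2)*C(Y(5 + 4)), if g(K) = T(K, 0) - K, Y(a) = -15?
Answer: 1560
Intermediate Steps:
T(L, z) = z
C(Z) = Z*(37 - Z)
g(K) = -K (g(K) = 0 - K = -K)
g(2)*C(Y(5 + 4)) = (-1*2)*(-15*(37 - 1*(-15))) = -(-30)*(37 + 15) = -(-30)*52 = -2*(-780) = 1560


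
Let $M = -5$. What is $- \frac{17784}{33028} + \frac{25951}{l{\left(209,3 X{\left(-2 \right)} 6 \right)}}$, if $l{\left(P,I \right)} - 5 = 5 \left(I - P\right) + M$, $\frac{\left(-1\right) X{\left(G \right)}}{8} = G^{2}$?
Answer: $- \frac{231727957}{32408725} \approx -7.1502$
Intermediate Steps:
$X{\left(G \right)} = - 8 G^{2}$
$l{\left(P,I \right)} = - 5 P + 5 I$ ($l{\left(P,I \right)} = 5 + \left(5 \left(I - P\right) - 5\right) = 5 - \left(5 - 5 I + 5 P\right) = - 5 P + 5 I$)
$- \frac{17784}{33028} + \frac{25951}{l{\left(209,3 X{\left(-2 \right)} 6 \right)}} = - \frac{17784}{33028} + \frac{25951}{\left(-5\right) 209 + 5 \cdot 3 \left(- 8 \left(-2\right)^{2}\right) 6} = \left(-17784\right) \frac{1}{33028} + \frac{25951}{-1045 + 5 \cdot 3 \left(\left(-8\right) 4\right) 6} = - \frac{4446}{8257} + \frac{25951}{-1045 + 5 \cdot 3 \left(-32\right) 6} = - \frac{4446}{8257} + \frac{25951}{-1045 + 5 \left(\left(-96\right) 6\right)} = - \frac{4446}{8257} + \frac{25951}{-1045 + 5 \left(-576\right)} = - \frac{4446}{8257} + \frac{25951}{-1045 - 2880} = - \frac{4446}{8257} + \frac{25951}{-3925} = - \frac{4446}{8257} + 25951 \left(- \frac{1}{3925}\right) = - \frac{4446}{8257} - \frac{25951}{3925} = - \frac{231727957}{32408725}$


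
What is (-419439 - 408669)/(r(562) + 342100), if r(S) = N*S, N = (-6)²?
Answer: -207027/90583 ≈ -2.2855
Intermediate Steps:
N = 36
r(S) = 36*S
(-419439 - 408669)/(r(562) + 342100) = (-419439 - 408669)/(36*562 + 342100) = -828108/(20232 + 342100) = -828108/362332 = -828108*1/362332 = -207027/90583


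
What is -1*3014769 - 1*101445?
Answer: -3116214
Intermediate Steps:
-1*3014769 - 1*101445 = -3014769 - 101445 = -3116214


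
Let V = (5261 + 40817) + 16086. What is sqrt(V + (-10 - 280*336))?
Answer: I*sqrt(31926) ≈ 178.68*I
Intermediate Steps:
V = 62164 (V = 46078 + 16086 = 62164)
sqrt(V + (-10 - 280*336)) = sqrt(62164 + (-10 - 280*336)) = sqrt(62164 + (-10 - 94080)) = sqrt(62164 - 94090) = sqrt(-31926) = I*sqrt(31926)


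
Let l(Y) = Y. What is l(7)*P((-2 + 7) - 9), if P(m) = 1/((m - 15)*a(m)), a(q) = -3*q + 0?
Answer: -7/228 ≈ -0.030702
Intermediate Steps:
a(q) = -3*q
P(m) = -1/(3*m*(-15 + m)) (P(m) = 1/((m - 15)*((-3*m))) = (-1/(3*m))/(-15 + m) = -1/(3*m*(-15 + m)))
l(7)*P((-2 + 7) - 9) = 7*(-1/(3*((-2 + 7) - 9)*(-15 + ((-2 + 7) - 9)))) = 7*(-1/(3*(5 - 9)*(-15 + (5 - 9)))) = 7*(-⅓/(-4*(-15 - 4))) = 7*(-⅓*(-¼)/(-19)) = 7*(-⅓*(-¼)*(-1/19)) = 7*(-1/228) = -7/228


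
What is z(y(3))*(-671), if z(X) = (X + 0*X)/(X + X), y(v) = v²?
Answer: -671/2 ≈ -335.50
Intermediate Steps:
z(X) = ½ (z(X) = (X + 0)/((2*X)) = X*(1/(2*X)) = ½)
z(y(3))*(-671) = (½)*(-671) = -671/2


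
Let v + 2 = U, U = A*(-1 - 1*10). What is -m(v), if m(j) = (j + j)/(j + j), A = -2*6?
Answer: -1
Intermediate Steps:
A = -12
U = 132 (U = -12*(-1 - 1*10) = -12*(-1 - 10) = -12*(-11) = 132)
v = 130 (v = -2 + 132 = 130)
m(j) = 1 (m(j) = (2*j)/((2*j)) = (2*j)*(1/(2*j)) = 1)
-m(v) = -1*1 = -1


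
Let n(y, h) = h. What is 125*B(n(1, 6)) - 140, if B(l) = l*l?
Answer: 4360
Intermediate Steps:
B(l) = l²
125*B(n(1, 6)) - 140 = 125*6² - 140 = 125*36 - 140 = 4500 - 140 = 4360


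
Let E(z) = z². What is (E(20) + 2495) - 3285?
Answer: -390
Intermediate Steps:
(E(20) + 2495) - 3285 = (20² + 2495) - 3285 = (400 + 2495) - 3285 = 2895 - 3285 = -390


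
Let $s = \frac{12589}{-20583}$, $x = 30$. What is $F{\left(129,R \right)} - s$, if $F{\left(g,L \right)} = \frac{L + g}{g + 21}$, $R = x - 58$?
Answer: $\frac{1322411}{1029150} \approx 1.285$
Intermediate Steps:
$R = -28$ ($R = 30 - 58 = -28$)
$F{\left(g,L \right)} = \frac{L + g}{21 + g}$
$s = - \frac{12589}{20583}$ ($s = 12589 \left(- \frac{1}{20583}\right) = - \frac{12589}{20583} \approx -0.61162$)
$F{\left(129,R \right)} - s = \frac{-28 + 129}{21 + 129} - - \frac{12589}{20583} = \frac{1}{150} \cdot 101 + \frac{12589}{20583} = \frac{101}{150} + \frac{12589}{20583} = \frac{1322411}{1029150}$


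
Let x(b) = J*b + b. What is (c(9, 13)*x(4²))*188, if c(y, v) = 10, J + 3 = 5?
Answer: 90240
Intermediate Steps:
J = 2 (J = -3 + 5 = 2)
x(b) = 3*b (x(b) = 2*b + b = 3*b)
(c(9, 13)*x(4²))*188 = (10*(3*4²))*188 = (10*(3*16))*188 = (10*48)*188 = 480*188 = 90240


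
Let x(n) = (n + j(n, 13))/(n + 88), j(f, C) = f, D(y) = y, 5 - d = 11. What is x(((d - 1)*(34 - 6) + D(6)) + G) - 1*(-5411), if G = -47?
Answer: 806713/149 ≈ 5414.2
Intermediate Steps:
d = -6 (d = 5 - 1*11 = 5 - 11 = -6)
x(n) = 2*n/(88 + n) (x(n) = (n + n)/(n + 88) = (2*n)/(88 + n) = 2*n/(88 + n))
x(((d - 1)*(34 - 6) + D(6)) + G) - 1*(-5411) = 2*(((-6 - 1)*(34 - 6) + 6) - 47)/(88 + (((-6 - 1)*(34 - 6) + 6) - 47)) - 1*(-5411) = 2*((-7*28 + 6) - 47)/(88 + ((-7*28 + 6) - 47)) + 5411 = 2*((-196 + 6) - 47)/(88 + ((-196 + 6) - 47)) + 5411 = 2*(-190 - 47)/(88 + (-190 - 47)) + 5411 = 2*(-237)/(88 - 237) + 5411 = 2*(-237)/(-149) + 5411 = 2*(-237)*(-1/149) + 5411 = 474/149 + 5411 = 806713/149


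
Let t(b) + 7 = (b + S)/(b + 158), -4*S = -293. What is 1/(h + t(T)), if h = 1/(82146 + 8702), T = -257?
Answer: -2997984/15421415 ≈ -0.19440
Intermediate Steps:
S = 293/4 (S = -¼*(-293) = 293/4 ≈ 73.250)
h = 1/90848 ≈ 1.1007e-5
t(b) = -7 + (293/4 + b)/(158 + b) (t(b) = -7 + (b + 293/4)/(b + 158) = -7 + (293/4 + b)/(158 + b))
1/(h + t(T)) = 1/(1/90848 + 3*(-1377 - 8*(-257))/(4*(158 - 257))) = 1/(1/90848 + (¾)*(-1377 + 2056)/(-99)) = 1/(1/90848 + (¾)*(-1/99)*679) = 1/(1/90848 - 679/132) = 1/(-15421415/2997984) = -2997984/15421415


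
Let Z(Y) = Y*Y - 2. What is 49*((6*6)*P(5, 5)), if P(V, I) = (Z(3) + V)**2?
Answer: 254016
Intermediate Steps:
Z(Y) = -2 + Y**2 (Z(Y) = Y**2 - 2 = -2 + Y**2)
P(V, I) = (7 + V)**2 (P(V, I) = ((-2 + 3**2) + V)**2 = ((-2 + 9) + V)**2 = (7 + V)**2)
49*((6*6)*P(5, 5)) = 49*((6*6)*(7 + 5)**2) = 49*(36*12**2) = 49*(36*144) = 49*5184 = 254016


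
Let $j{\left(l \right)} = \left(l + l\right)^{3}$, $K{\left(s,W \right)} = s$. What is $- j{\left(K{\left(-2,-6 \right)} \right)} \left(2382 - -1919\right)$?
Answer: $275264$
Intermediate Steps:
$j{\left(l \right)} = 8 l^{3}$ ($j{\left(l \right)} = \left(2 l\right)^{3} = 8 l^{3}$)
$- j{\left(K{\left(-2,-6 \right)} \right)} \left(2382 - -1919\right) = - 8 \left(-2\right)^{3} \left(2382 - -1919\right) = - 8 \left(-8\right) \left(2382 + 1919\right) = - \left(-64\right) 4301 = \left(-1\right) \left(-275264\right) = 275264$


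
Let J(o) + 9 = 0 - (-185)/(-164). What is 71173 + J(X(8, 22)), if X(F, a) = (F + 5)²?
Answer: 11670711/164 ≈ 71163.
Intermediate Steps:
X(F, a) = (5 + F)²
J(o) = -1661/164 (J(o) = -9 + (0 - (-185)/(-164)) = -9 + (0 - (-185)*(-1)/164) = -9 + (0 - 1*185/164) = -9 + (0 - 185/164) = -9 - 185/164 = -1661/164)
71173 + J(X(8, 22)) = 71173 - 1661/164 = 11670711/164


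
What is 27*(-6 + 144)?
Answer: 3726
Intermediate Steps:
27*(-6 + 144) = 27*138 = 3726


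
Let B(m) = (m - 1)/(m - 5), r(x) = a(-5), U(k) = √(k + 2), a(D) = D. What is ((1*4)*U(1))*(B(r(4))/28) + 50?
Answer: 50 + 3*√3/35 ≈ 50.148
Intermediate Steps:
U(k) = √(2 + k)
r(x) = -5
B(m) = (-1 + m)/(-5 + m)
((1*4)*U(1))*(B(r(4))/28) + 50 = ((1*4)*√(2 + 1))*(((-1 - 5)/(-5 - 5))/28) + 50 = (4*√3)*((-6/(-10))*(1/28)) + 50 = (4*√3)*(-⅒*(-6)*(1/28)) + 50 = (4*√3)*((⅗)*(1/28)) + 50 = (4*√3)*(3/140) + 50 = 3*√3/35 + 50 = 50 + 3*√3/35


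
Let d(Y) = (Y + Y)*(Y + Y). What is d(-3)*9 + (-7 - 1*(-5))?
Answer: 322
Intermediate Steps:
d(Y) = 4*Y² (d(Y) = (2*Y)*(2*Y) = 4*Y²)
d(-3)*9 + (-7 - 1*(-5)) = (4*(-3)²)*9 + (-7 - 1*(-5)) = (4*9)*9 + (-7 + 5) = 36*9 - 2 = 324 - 2 = 322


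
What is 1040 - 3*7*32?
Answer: 368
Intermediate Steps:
1040 - 3*7*32 = 1040 - 21*32 = 1040 - 1*672 = 1040 - 672 = 368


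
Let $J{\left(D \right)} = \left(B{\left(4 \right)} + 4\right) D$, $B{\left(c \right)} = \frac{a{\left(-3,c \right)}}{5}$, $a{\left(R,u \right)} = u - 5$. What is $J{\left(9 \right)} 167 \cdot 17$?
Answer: $\frac{485469}{5} \approx 97094.0$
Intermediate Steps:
$a{\left(R,u \right)} = -5 + u$ ($a{\left(R,u \right)} = u - 5 = -5 + u$)
$B{\left(c \right)} = -1 + \frac{c}{5}$ ($B{\left(c \right)} = \frac{-5 + c}{5} = \left(-5 + c\right) \frac{1}{5} = -1 + \frac{c}{5}$)
$J{\left(D \right)} = \frac{19 D}{5}$ ($J{\left(D \right)} = \left(\left(-1 + \frac{1}{5} \cdot 4\right) + 4\right) D = \left(\left(-1 + \frac{4}{5}\right) + 4\right) D = \left(- \frac{1}{5} + 4\right) D = \frac{19 D}{5}$)
$J{\left(9 \right)} 167 \cdot 17 = \frac{19}{5} \cdot 9 \cdot 167 \cdot 17 = \frac{171}{5} \cdot 167 \cdot 17 = \frac{28557}{5} \cdot 17 = \frac{485469}{5}$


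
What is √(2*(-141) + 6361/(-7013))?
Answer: I*√13913981351/7013 ≈ 16.82*I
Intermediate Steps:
√(2*(-141) + 6361/(-7013)) = √(-282 + 6361*(-1/7013)) = √(-282 - 6361/7013) = √(-1984027/7013) = I*√13913981351/7013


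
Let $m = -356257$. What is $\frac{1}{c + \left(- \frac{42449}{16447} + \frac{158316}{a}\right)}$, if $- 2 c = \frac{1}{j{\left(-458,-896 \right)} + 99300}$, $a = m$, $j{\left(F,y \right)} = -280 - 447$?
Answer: $- \frac{1155149165559334}{3494729538614049} \approx -0.33054$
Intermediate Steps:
$j{\left(F,y \right)} = -727$
$a = -356257$
$c = - \frac{1}{197146}$ ($c = - \frac{1}{2 \left(-727 + 99300\right)} = - \frac{1}{2 \cdot 98573} = \left(- \frac{1}{2}\right) \frac{1}{98573} = - \frac{1}{197146} \approx -5.0724 \cdot 10^{-6}$)
$\frac{1}{c + \left(- \frac{42449}{16447} + \frac{158316}{a}\right)} = \frac{1}{- \frac{1}{197146} + \left(- \frac{42449}{16447} + \frac{158316}{-356257}\right)} = \frac{1}{- \frac{1}{197146} + \left(\left(-42449\right) \frac{1}{16447} + 158316 \left(- \frac{1}{356257}\right)\right)} = \frac{1}{- \frac{1}{197146} - \frac{17726576645}{5859358879}} = \frac{1}{- \frac{3494729538614049}{1155149165559334}} = - \frac{1155149165559334}{3494729538614049}$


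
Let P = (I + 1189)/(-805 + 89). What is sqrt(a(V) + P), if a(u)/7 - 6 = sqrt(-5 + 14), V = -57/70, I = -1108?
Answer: 3*sqrt(895537)/358 ≈ 7.9301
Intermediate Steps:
V = -57/70 (V = -57*1/70 = -57/70 ≈ -0.81429)
a(u) = 63 (a(u) = 42 + 7*sqrt(-5 + 14) = 42 + 7*sqrt(9) = 42 + 7*3 = 42 + 21 = 63)
P = -81/716 (P = (-1108 + 1189)/(-805 + 89) = 81/(-716) = 81*(-1/716) = -81/716 ≈ -0.11313)
sqrt(a(V) + P) = sqrt(63 - 81/716) = sqrt(45027/716) = 3*sqrt(895537)/358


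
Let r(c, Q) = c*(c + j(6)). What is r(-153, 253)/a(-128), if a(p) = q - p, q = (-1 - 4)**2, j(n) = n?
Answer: 147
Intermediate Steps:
q = 25 (q = (-5)**2 = 25)
a(p) = 25 - p
r(c, Q) = c*(6 + c) (r(c, Q) = c*(c + 6) = c*(6 + c))
r(-153, 253)/a(-128) = (-153*(6 - 153))/(25 - 1*(-128)) = (-153*(-147))/(25 + 128) = 22491/153 = 22491*(1/153) = 147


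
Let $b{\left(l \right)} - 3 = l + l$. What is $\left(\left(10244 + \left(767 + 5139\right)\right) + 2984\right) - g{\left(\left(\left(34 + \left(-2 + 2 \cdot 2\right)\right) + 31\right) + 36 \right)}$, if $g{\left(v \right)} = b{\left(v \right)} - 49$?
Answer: $18974$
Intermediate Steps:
$b{\left(l \right)} = 3 + 2 l$ ($b{\left(l \right)} = 3 + \left(l + l\right) = 3 + 2 l$)
$g{\left(v \right)} = -46 + 2 v$ ($g{\left(v \right)} = \left(3 + 2 v\right) - 49 = -46 + 2 v$)
$\left(\left(10244 + \left(767 + 5139\right)\right) + 2984\right) - g{\left(\left(\left(34 + \left(-2 + 2 \cdot 2\right)\right) + 31\right) + 36 \right)} = \left(\left(10244 + \left(767 + 5139\right)\right) + 2984\right) - \left(-46 + 2 \left(\left(\left(34 + \left(-2 + 2 \cdot 2\right)\right) + 31\right) + 36\right)\right) = \left(\left(10244 + 5906\right) + 2984\right) - \left(-46 + 2 \left(\left(\left(34 + \left(-2 + 4\right)\right) + 31\right) + 36\right)\right) = \left(16150 + 2984\right) - \left(-46 + 2 \left(\left(\left(34 + 2\right) + 31\right) + 36\right)\right) = 19134 - \left(-46 + 2 \left(\left(36 + 31\right) + 36\right)\right) = 19134 - \left(-46 + 2 \left(67 + 36\right)\right) = 19134 - \left(-46 + 2 \cdot 103\right) = 19134 - \left(-46 + 206\right) = 19134 - 160 = 18974$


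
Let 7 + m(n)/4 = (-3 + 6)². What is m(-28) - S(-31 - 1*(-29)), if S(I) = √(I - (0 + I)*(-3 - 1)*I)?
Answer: 8 - √14 ≈ 4.2583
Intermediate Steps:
m(n) = 8 (m(n) = -28 + 4*(-3 + 6)² = -28 + 4*3² = -28 + 4*9 = -28 + 36 = 8)
S(I) = √(I + 4*I²) (S(I) = √(I - I*(-4)*I) = √(I - (-4*I)*I) = √(I - (-4)*I²) = √(I + 4*I²))
m(-28) - S(-31 - 1*(-29)) = 8 - √((-31 - 1*(-29))*(1 + 4*(-31 - 1*(-29)))) = 8 - √((-31 + 29)*(1 + 4*(-31 + 29))) = 8 - √(-2*(1 + 4*(-2))) = 8 - √(-2*(1 - 8)) = 8 - √(-2*(-7)) = 8 - √14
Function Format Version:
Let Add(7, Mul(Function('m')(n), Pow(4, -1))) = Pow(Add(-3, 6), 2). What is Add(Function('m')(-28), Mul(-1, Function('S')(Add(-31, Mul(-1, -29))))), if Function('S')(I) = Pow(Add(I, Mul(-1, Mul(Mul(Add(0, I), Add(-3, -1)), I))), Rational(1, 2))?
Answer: Add(8, Mul(-1, Pow(14, Rational(1, 2)))) ≈ 4.2583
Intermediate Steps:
Function('m')(n) = 8 (Function('m')(n) = Add(-28, Mul(4, Pow(Add(-3, 6), 2))) = Add(-28, Mul(4, Pow(3, 2))) = Add(-28, Mul(4, 9)) = Add(-28, 36) = 8)
Function('S')(I) = Pow(Add(I, Mul(4, Pow(I, 2))), Rational(1, 2)) (Function('S')(I) = Pow(Add(I, Mul(-1, Mul(Mul(I, -4), I))), Rational(1, 2)) = Pow(Add(I, Mul(-1, Mul(Mul(-4, I), I))), Rational(1, 2)) = Pow(Add(I, Mul(-1, Mul(-4, Pow(I, 2)))), Rational(1, 2)) = Pow(Add(I, Mul(4, Pow(I, 2))), Rational(1, 2)))
Add(Function('m')(-28), Mul(-1, Function('S')(Add(-31, Mul(-1, -29))))) = Add(8, Mul(-1, Pow(Mul(Add(-31, Mul(-1, -29)), Add(1, Mul(4, Add(-31, Mul(-1, -29))))), Rational(1, 2)))) = Add(8, Mul(-1, Pow(Mul(Add(-31, 29), Add(1, Mul(4, Add(-31, 29)))), Rational(1, 2)))) = Add(8, Mul(-1, Pow(Mul(-2, Add(1, Mul(4, -2))), Rational(1, 2)))) = Add(8, Mul(-1, Pow(Mul(-2, Add(1, -8)), Rational(1, 2)))) = Add(8, Mul(-1, Pow(Mul(-2, -7), Rational(1, 2)))) = Add(8, Mul(-1, Pow(14, Rational(1, 2))))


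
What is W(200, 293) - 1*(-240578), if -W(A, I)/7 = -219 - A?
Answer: 243511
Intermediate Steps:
W(A, I) = 1533 + 7*A (W(A, I) = -7*(-219 - A) = 1533 + 7*A)
W(200, 293) - 1*(-240578) = (1533 + 7*200) - 1*(-240578) = (1533 + 1400) + 240578 = 2933 + 240578 = 243511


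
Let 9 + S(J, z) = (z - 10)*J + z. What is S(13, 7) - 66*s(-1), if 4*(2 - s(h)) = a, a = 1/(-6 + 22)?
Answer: -5503/32 ≈ -171.97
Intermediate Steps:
S(J, z) = -9 + z + J*(-10 + z) (S(J, z) = -9 + ((z - 10)*J + z) = -9 + ((-10 + z)*J + z) = -9 + (J*(-10 + z) + z) = -9 + (z + J*(-10 + z)) = -9 + z + J*(-10 + z))
a = 1/16 ≈ 0.062500
s(h) = 127/64 (s(h) = 2 - ¼*1/16 = 2 - 1/64 = 127/64)
S(13, 7) - 66*s(-1) = (-9 + 7 - 10*13 + 13*7) - 66*127/64 = (-9 + 7 - 130 + 91) - 4191/32 = -41 - 4191/32 = -5503/32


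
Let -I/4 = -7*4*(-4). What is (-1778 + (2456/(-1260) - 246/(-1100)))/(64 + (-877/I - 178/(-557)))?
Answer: -1099161359584/40932879075 ≈ -26.853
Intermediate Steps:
I = -448 (I = -4*(-7*4)*(-4) = -(-112)*(-4) = -4*112 = -448)
(-1778 + (2456/(-1260) - 246/(-1100)))/(64 + (-877/I - 178/(-557))) = (-1778 + (2456/(-1260) - 246/(-1100)))/(64 + (-877/(-448) - 178/(-557))) = (-1778 + (2456*(-1/1260) - 246*(-1/1100)))/(64 + (-877*(-1/448) - 178*(-1/557))) = (-1778 + (-614/315 + 123/550))/(64 + (877/448 + 178/557)) = (-1778 - 59791/34650)/(64 + 568233/249536) = -61667491/(34650*16538537/249536) = -61667491/34650*249536/16538537 = -1099161359584/40932879075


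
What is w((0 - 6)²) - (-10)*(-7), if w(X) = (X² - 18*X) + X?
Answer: 614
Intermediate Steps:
w(X) = X² - 17*X
w((0 - 6)²) - (-10)*(-7) = (0 - 6)²*(-17 + (0 - 6)²) - (-10)*(-7) = (-6)²*(-17 + (-6)²) - 1*70 = 36*(-17 + 36) - 70 = 36*19 - 70 = 684 - 70 = 614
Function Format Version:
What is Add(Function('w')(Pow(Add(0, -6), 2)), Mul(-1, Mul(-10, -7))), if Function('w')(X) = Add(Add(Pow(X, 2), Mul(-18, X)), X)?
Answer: 614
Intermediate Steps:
Function('w')(X) = Add(Pow(X, 2), Mul(-17, X))
Add(Function('w')(Pow(Add(0, -6), 2)), Mul(-1, Mul(-10, -7))) = Add(Mul(Pow(Add(0, -6), 2), Add(-17, Pow(Add(0, -6), 2))), Mul(-1, Mul(-10, -7))) = Add(Mul(Pow(-6, 2), Add(-17, Pow(-6, 2))), Mul(-1, 70)) = Add(Mul(36, Add(-17, 36)), -70) = Add(Mul(36, 19), -70) = Add(684, -70) = 614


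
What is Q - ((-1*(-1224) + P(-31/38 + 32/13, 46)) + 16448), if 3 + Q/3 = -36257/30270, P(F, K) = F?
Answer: -22039087847/1246115 ≈ -17686.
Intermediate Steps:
Q = -127067/10090 (Q = -9 + 3*(-36257/30270) = -9 - 36257/10090 = -127067/10090 ≈ -12.593)
Q - ((-1*(-1224) + P(-31/38 + 32/13, 46)) + 16448) = -127067/10090 - ((-1*(-1224) + (-31/38 + 32/13)) + 16448) = -127067/10090 - ((1224 + (-31*1/38 + 32*(1/13))) + 16448) = -127067/10090 - ((1224 + (-31/38 + 32/13)) + 16448) = -127067/10090 - ((1224 + 813/494) + 16448) = -127067/10090 - (605469/494 + 16448) = -127067/10090 - 1*8730781/494 = -127067/10090 - 8730781/494 = -22039087847/1246115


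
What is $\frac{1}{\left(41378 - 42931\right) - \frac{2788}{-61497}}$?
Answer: $- \frac{61497}{95502053} \approx -0.00064393$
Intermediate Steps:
$\frac{1}{\left(41378 - 42931\right) - \frac{2788}{-61497}} = \frac{1}{-1553 - - \frac{2788}{61497}} = \frac{1}{-1553 + \frac{2788}{61497}} = \frac{1}{- \frac{95502053}{61497}} = - \frac{61497}{95502053}$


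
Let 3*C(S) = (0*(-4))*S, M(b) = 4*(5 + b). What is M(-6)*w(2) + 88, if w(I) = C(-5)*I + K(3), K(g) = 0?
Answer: 88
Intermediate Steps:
M(b) = 20 + 4*b
C(S) = 0 (C(S) = ((0*(-4))*S)/3 = (0*S)/3 = (⅓)*0 = 0)
w(I) = 0 (w(I) = 0*I + 0 = 0 + 0 = 0)
M(-6)*w(2) + 88 = (20 + 4*(-6))*0 + 88 = (20 - 24)*0 + 88 = -4*0 + 88 = 0 + 88 = 88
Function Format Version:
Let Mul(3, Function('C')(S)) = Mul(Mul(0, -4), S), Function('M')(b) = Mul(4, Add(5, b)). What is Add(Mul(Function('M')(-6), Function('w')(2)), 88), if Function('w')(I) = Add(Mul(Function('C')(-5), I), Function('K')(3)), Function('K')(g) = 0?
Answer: 88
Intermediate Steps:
Function('M')(b) = Add(20, Mul(4, b))
Function('C')(S) = 0 (Function('C')(S) = Mul(Rational(1, 3), Mul(Mul(0, -4), S)) = Mul(Rational(1, 3), Mul(0, S)) = Mul(Rational(1, 3), 0) = 0)
Function('w')(I) = 0 (Function('w')(I) = Add(Mul(0, I), 0) = Add(0, 0) = 0)
Add(Mul(Function('M')(-6), Function('w')(2)), 88) = Add(Mul(Add(20, Mul(4, -6)), 0), 88) = Add(Mul(Add(20, -24), 0), 88) = Add(Mul(-4, 0), 88) = Add(0, 88) = 88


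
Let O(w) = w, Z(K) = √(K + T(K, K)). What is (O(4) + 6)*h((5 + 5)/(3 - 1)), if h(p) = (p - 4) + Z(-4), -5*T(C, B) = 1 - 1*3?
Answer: 10 + 6*I*√10 ≈ 10.0 + 18.974*I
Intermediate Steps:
T(C, B) = ⅖ (T(C, B) = -(1 - 1*3)/5 = -(1 - 3)/5 = -⅕*(-2) = ⅖)
Z(K) = √(⅖ + K) (Z(K) = √(K + ⅖) = √(⅖ + K))
h(p) = -4 + p + 3*I*√10/5 (h(p) = (p - 4) + √(10 + 25*(-4))/5 = (-4 + p) + √(10 - 100)/5 = (-4 + p) + √(-90)/5 = (-4 + p) + (3*I*√10)/5 = (-4 + p) + 3*I*√10/5 = -4 + p + 3*I*√10/5)
(O(4) + 6)*h((5 + 5)/(3 - 1)) = (4 + 6)*(-4 + (5 + 5)/(3 - 1) + 3*I*√10/5) = 10*(-4 + 10/2 + 3*I*√10/5) = 10*(-4 + 10*(½) + 3*I*√10/5) = 10*(-4 + 5 + 3*I*√10/5) = 10*(1 + 3*I*√10/5) = 10 + 6*I*√10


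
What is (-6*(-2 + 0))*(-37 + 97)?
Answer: 720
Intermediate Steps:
(-6*(-2 + 0))*(-37 + 97) = -6*(-2)*60 = 12*60 = 720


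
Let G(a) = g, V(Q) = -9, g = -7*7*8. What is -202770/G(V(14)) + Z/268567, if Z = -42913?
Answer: 2093865719/4049164 ≈ 517.11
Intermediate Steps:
g = -392 (g = -49*8 = -392)
G(a) = -392
-202770/G(V(14)) + Z/268567 = -202770/(-392) - 42913/268567 = -202770*(-1/392) - 42913*1/268567 = 101385/196 - 3301/20659 = 2093865719/4049164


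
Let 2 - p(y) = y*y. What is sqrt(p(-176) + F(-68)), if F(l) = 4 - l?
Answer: I*sqrt(30902) ≈ 175.79*I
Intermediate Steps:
p(y) = 2 - y**2 (p(y) = 2 - y*y = 2 - y**2)
sqrt(p(-176) + F(-68)) = sqrt((2 - 1*(-176)**2) + (4 - 1*(-68))) = sqrt((2 - 1*30976) + (4 + 68)) = sqrt((2 - 30976) + 72) = sqrt(-30974 + 72) = sqrt(-30902) = I*sqrt(30902)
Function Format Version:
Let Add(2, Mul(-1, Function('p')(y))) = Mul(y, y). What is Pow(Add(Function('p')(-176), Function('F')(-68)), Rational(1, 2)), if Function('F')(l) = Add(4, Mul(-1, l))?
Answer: Mul(I, Pow(30902, Rational(1, 2))) ≈ Mul(175.79, I)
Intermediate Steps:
Function('p')(y) = Add(2, Mul(-1, Pow(y, 2))) (Function('p')(y) = Add(2, Mul(-1, Mul(y, y))) = Add(2, Mul(-1, Pow(y, 2))))
Pow(Add(Function('p')(-176), Function('F')(-68)), Rational(1, 2)) = Pow(Add(Add(2, Mul(-1, Pow(-176, 2))), Add(4, Mul(-1, -68))), Rational(1, 2)) = Pow(Add(Add(2, Mul(-1, 30976)), Add(4, 68)), Rational(1, 2)) = Pow(Add(Add(2, -30976), 72), Rational(1, 2)) = Pow(Add(-30974, 72), Rational(1, 2)) = Pow(-30902, Rational(1, 2)) = Mul(I, Pow(30902, Rational(1, 2)))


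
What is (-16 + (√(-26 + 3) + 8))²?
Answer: (8 - I*√23)² ≈ 41.0 - 76.733*I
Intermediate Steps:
(-16 + (√(-26 + 3) + 8))² = (-16 + (√(-23) + 8))² = (-16 + (I*√23 + 8))² = (-16 + (8 + I*√23))² = (-8 + I*√23)²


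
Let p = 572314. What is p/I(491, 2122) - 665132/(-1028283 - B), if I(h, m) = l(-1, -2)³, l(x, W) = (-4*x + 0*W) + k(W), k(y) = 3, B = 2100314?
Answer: 1790768003734/1073108771 ≈ 1668.8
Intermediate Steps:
l(x, W) = 3 - 4*x (l(x, W) = (-4*x + 0*W) + 3 = (-4*x + 0) + 3 = -4*x + 3 = 3 - 4*x)
I(h, m) = 343 (I(h, m) = (3 - 4*(-1))³ = (3 + 4)³ = 7³ = 343)
p/I(491, 2122) - 665132/(-1028283 - B) = 572314/343 - 665132/(-1028283 - 1*2100314) = 572314*(1/343) - 665132/(-1028283 - 2100314) = 572314/343 - 665132/(-3128597) = 572314/343 - 665132*(-1/3128597) = 572314/343 + 665132/3128597 = 1790768003734/1073108771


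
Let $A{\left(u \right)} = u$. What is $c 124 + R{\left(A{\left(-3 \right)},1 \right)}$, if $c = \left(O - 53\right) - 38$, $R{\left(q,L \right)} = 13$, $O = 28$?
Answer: $-7799$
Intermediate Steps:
$c = -63$ ($c = \left(28 - 53\right) - 38 = -25 - 38 = -63$)
$c 124 + R{\left(A{\left(-3 \right)},1 \right)} = \left(-63\right) 124 + 13 = -7812 + 13 = -7799$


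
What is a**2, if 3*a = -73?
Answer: 5329/9 ≈ 592.11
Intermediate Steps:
a = -73/3 (a = (1/3)*(-73) = -73/3 ≈ -24.333)
a**2 = (-73/3)**2 = 5329/9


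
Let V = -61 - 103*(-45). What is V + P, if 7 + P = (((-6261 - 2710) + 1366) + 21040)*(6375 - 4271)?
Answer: 28271807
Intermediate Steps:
P = 28267233 (P = -7 + (((-6261 - 2710) + 1366) + 21040)*(6375 - 4271) = -7 + ((-8971 + 1366) + 21040)*2104 = -7 + (-7605 + 21040)*2104 = -7 + 13435*2104 = -7 + 28267240 = 28267233)
V = 4574 (V = -61 + 4635 = 4574)
V + P = 4574 + 28267233 = 28271807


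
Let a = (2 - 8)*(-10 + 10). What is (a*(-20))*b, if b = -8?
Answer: 0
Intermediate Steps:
a = 0 (a = -6*0 = 0)
(a*(-20))*b = (0*(-20))*(-8) = 0*(-8) = 0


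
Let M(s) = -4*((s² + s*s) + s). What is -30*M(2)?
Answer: 1200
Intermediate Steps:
M(s) = -8*s² - 4*s (M(s) = -4*((s² + s²) + s) = -4*(2*s² + s) = -4*(s + 2*s²) = -8*s² - 4*s)
-30*M(2) = -(-120)*2*(1 + 2*2) = -(-120)*2*(1 + 4) = -(-120)*2*5 = -30*(-40) = 1200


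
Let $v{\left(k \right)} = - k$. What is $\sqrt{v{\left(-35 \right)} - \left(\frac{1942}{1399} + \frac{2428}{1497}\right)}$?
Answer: $\frac{\sqrt{140311303933677}}{2094303} \approx 5.656$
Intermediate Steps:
$\sqrt{v{\left(-35 \right)} - \left(\frac{1942}{1399} + \frac{2428}{1497}\right)} = \sqrt{\left(-1\right) \left(-35\right) - \left(\frac{1942}{1399} + \frac{2428}{1497}\right)} = \sqrt{35 - \frac{6303946}{2094303}} = \sqrt{\frac{66996659}{2094303}} = \frac{\sqrt{140311303933677}}{2094303}$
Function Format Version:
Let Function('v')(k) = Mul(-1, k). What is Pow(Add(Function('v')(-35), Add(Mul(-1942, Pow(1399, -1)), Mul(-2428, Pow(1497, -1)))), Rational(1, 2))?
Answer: Mul(Rational(1, 2094303), Pow(140311303933677, Rational(1, 2))) ≈ 5.6560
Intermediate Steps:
Pow(Add(Function('v')(-35), Add(Mul(-1942, Pow(1399, -1)), Mul(-2428, Pow(1497, -1)))), Rational(1, 2)) = Pow(Add(Mul(-1, -35), Add(Mul(-1942, Pow(1399, -1)), Mul(-2428, Pow(1497, -1)))), Rational(1, 2)) = Pow(Add(35, Add(Mul(-1942, Rational(1, 1399)), Mul(-2428, Rational(1, 1497)))), Rational(1, 2)) = Pow(Add(35, Add(Rational(-1942, 1399), Rational(-2428, 1497))), Rational(1, 2)) = Pow(Add(35, Rational(-6303946, 2094303)), Rational(1, 2)) = Pow(Rational(66996659, 2094303), Rational(1, 2)) = Mul(Rational(1, 2094303), Pow(140311303933677, Rational(1, 2)))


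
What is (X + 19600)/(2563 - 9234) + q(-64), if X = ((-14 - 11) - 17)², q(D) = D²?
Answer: 3900436/953 ≈ 4092.8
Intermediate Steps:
X = 1764 (X = (-25 - 17)² = (-42)² = 1764)
(X + 19600)/(2563 - 9234) + q(-64) = (1764 + 19600)/(2563 - 9234) + (-64)² = 21364/(-6671) + 4096 = 21364*(-1/6671) + 4096 = -3052/953 + 4096 = 3900436/953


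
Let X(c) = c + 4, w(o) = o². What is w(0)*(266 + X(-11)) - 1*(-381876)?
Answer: 381876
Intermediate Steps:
X(c) = 4 + c
w(0)*(266 + X(-11)) - 1*(-381876) = 0²*(266 + (4 - 11)) - 1*(-381876) = 0*(266 - 7) + 381876 = 0*259 + 381876 = 0 + 381876 = 381876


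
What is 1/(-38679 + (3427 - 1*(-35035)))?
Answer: -1/217 ≈ -0.0046083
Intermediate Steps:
1/(-38679 + (3427 - 1*(-35035))) = 1/(-38679 + (3427 + 35035)) = 1/(-38679 + 38462) = 1/(-217) = -1/217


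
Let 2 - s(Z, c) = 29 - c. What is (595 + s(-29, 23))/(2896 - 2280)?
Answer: 591/616 ≈ 0.95942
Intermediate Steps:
s(Z, c) = -27 + c (s(Z, c) = 2 - (29 - c) = 2 + (-29 + c) = -27 + c)
(595 + s(-29, 23))/(2896 - 2280) = (595 + (-27 + 23))/(2896 - 2280) = (595 - 4)/616 = 591*(1/616) = 591/616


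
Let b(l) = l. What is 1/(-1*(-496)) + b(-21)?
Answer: -10415/496 ≈ -20.998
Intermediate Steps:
1/(-1*(-496)) + b(-21) = 1/(-1*(-496)) - 21 = 1/496 - 21 = -10415/496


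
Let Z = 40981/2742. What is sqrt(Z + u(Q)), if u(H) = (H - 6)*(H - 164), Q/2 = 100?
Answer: sqrt(52622020878)/2742 ≈ 83.660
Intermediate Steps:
Q = 200 (Q = 2*100 = 200)
Z = 40981/2742 (Z = 40981*(1/2742) = 40981/2742 ≈ 14.946)
u(H) = (-164 + H)*(-6 + H) (u(H) = (-6 + H)*(-164 + H) = (-164 + H)*(-6 + H))
sqrt(Z + u(Q)) = sqrt(40981/2742 + (984 + 200**2 - 170*200)) = sqrt(40981/2742 + (984 + 40000 - 34000)) = sqrt(40981/2742 + 6984) = sqrt(19191109/2742) = sqrt(52622020878)/2742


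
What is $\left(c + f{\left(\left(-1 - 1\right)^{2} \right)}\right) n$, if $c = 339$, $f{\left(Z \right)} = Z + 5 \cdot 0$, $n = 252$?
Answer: $86436$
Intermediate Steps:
$f{\left(Z \right)} = Z$ ($f{\left(Z \right)} = Z + 0 = Z$)
$\left(c + f{\left(\left(-1 - 1\right)^{2} \right)}\right) n = \left(339 + \left(-1 - 1\right)^{2}\right) 252 = \left(339 + \left(-2\right)^{2}\right) 252 = \left(339 + 4\right) 252 = 343 \cdot 252 = 86436$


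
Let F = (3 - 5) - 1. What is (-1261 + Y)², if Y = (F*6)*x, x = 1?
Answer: 1635841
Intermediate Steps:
F = -3 (F = -2 - 1 = -3)
Y = -18 (Y = -3*6*1 = -18*1 = -18)
(-1261 + Y)² = (-1261 - 18)² = (-1279)² = 1635841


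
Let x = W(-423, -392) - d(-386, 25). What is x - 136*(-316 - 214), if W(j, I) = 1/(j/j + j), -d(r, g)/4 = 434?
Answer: 31150351/422 ≈ 73816.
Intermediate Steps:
d(r, g) = -1736 (d(r, g) = -4*434 = -1736)
W(j, I) = 1/(1 + j)
x = 732591/422 (x = 1/(1 - 423) - 1*(-1736) = 1/(-422) + 1736 = -1/422 + 1736 = 732591/422 ≈ 1736.0)
x - 136*(-316 - 214) = 732591/422 - 136*(-316 - 214) = 732591/422 - 136*(-530) = 732591/422 + 72080 = 31150351/422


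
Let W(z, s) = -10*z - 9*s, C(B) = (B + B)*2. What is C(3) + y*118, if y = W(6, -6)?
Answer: -696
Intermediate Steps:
C(B) = 4*B (C(B) = (2*B)*2 = 4*B)
y = -6 (y = -10*6 - 9*(-6) = -60 + 54 = -6)
C(3) + y*118 = 4*3 - 6*118 = 12 - 708 = -696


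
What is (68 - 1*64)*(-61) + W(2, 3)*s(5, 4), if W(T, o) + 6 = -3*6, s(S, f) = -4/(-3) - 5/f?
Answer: -246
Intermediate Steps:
s(S, f) = 4/3 - 5/f (s(S, f) = -4*(-⅓) - 5/f = 4/3 - 5/f)
W(T, o) = -24 (W(T, o) = -6 - 3*6 = -6 - 18 = -24)
(68 - 1*64)*(-61) + W(2, 3)*s(5, 4) = (68 - 1*64)*(-61) - 24*(4/3 - 5/4) = (68 - 64)*(-61) - 24*(4/3 - 5*¼) = 4*(-61) - 24*(4/3 - 5/4) = -244 - 24*1/12 = -244 - 2 = -246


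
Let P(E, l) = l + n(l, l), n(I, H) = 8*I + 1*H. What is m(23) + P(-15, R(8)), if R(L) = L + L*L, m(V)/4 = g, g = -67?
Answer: 452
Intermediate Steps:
n(I, H) = H + 8*I (n(I, H) = 8*I + H = H + 8*I)
m(V) = -268 (m(V) = 4*(-67) = -268)
R(L) = L + L²
P(E, l) = 10*l (P(E, l) = l + (l + 8*l) = l + 9*l = 10*l)
m(23) + P(-15, R(8)) = -268 + 10*(8*(1 + 8)) = -268 + 10*(8*9) = -268 + 10*72 = -268 + 720 = 452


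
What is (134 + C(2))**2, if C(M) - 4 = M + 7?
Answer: 21609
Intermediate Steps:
C(M) = 11 + M (C(M) = 4 + (M + 7) = 4 + (7 + M) = 11 + M)
(134 + C(2))**2 = (134 + (11 + 2))**2 = (134 + 13)**2 = 147**2 = 21609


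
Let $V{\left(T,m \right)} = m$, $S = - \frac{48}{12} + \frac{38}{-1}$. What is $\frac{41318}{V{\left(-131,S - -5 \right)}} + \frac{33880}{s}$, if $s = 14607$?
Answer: $- \frac{602278466}{540459} \approx -1114.4$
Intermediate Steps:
$S = -42$ ($S = \left(-48\right) \frac{1}{12} + 38 \left(-1\right) = -4 - 38 = -42$)
$\frac{41318}{V{\left(-131,S - -5 \right)}} + \frac{33880}{s} = \frac{41318}{-42 - -5} + \frac{33880}{14607} = \frac{41318}{-42 + 5} + 33880 \cdot \frac{1}{14607} = \frac{41318}{-37} + \frac{33880}{14607} = 41318 \left(- \frac{1}{37}\right) + \frac{33880}{14607} = - \frac{41318}{37} + \frac{33880}{14607} = - \frac{602278466}{540459}$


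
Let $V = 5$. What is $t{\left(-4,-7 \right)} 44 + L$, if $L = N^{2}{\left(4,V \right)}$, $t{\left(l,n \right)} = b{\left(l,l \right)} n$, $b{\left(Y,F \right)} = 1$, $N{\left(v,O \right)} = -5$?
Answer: $-283$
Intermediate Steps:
$t{\left(l,n \right)} = n$ ($t{\left(l,n \right)} = 1 n = n$)
$L = 25$ ($L = \left(-5\right)^{2} = 25$)
$t{\left(-4,-7 \right)} 44 + L = \left(-7\right) 44 + 25 = -308 + 25 = -283$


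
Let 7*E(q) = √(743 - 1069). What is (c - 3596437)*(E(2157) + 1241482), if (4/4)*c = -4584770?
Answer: -10156821228774 - 8181207*I*√326/7 ≈ -1.0157e+13 - 2.1102e+7*I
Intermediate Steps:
c = -4584770
E(q) = I*√326/7 (E(q) = √(743 - 1069)/7 = √(-326)/7 = (I*√326)/7 = I*√326/7)
(c - 3596437)*(E(2157) + 1241482) = (-4584770 - 3596437)*(I*√326/7 + 1241482) = -8181207*(1241482 + I*√326/7) = -10156821228774 - 8181207*I*√326/7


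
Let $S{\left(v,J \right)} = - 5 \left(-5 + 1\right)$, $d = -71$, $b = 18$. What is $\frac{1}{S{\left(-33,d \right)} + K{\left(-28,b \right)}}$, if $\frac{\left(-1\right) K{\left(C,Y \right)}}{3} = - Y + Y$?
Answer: $\frac{1}{20} \approx 0.05$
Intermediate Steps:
$K{\left(C,Y \right)} = 0$ ($K{\left(C,Y \right)} = - 3 \left(- Y + Y\right) = \left(-3\right) 0 = 0$)
$S{\left(v,J \right)} = 20$ ($S{\left(v,J \right)} = \left(-5\right) \left(-4\right) = 20$)
$\frac{1}{S{\left(-33,d \right)} + K{\left(-28,b \right)}} = \frac{1}{20 + 0} = \frac{1}{20}$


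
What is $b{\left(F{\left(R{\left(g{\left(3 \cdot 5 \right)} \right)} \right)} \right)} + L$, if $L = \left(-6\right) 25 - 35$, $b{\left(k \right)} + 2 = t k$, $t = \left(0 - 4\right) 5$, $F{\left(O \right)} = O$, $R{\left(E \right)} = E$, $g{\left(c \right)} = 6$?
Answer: $-307$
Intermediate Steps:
$t = -20$ ($t = \left(-4\right) 5 = -20$)
$b{\left(k \right)} = -2 - 20 k$
$L = -185$ ($L = -150 - 35 = -185$)
$b{\left(F{\left(R{\left(g{\left(3 \cdot 5 \right)} \right)} \right)} \right)} + L = \left(-2 - 120\right) - 185 = -122 - 185 = -307$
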